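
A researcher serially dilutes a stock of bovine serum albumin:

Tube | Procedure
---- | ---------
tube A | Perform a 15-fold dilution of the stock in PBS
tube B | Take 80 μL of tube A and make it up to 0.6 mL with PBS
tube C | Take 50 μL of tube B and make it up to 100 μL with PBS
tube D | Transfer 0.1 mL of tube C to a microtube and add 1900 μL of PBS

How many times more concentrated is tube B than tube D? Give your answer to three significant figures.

40.0

Step 1: 15-fold → factor 15
Step 2: 80 μL brought to 0.6 mL → factor 600/80 = 7.5
Step 3: 50 μL brought to 100 μL → factor 100/50 = 2
Step 4: 0.1 mL + 1900 μL = 2 mL total → factor 2/0.1 = 20
Dilution factor to tube B = 112.5; to tube D = 4500
[tube B]/[tube D] = (factor to tube D)/(factor to tube B) = 4500/112.5 = 40.0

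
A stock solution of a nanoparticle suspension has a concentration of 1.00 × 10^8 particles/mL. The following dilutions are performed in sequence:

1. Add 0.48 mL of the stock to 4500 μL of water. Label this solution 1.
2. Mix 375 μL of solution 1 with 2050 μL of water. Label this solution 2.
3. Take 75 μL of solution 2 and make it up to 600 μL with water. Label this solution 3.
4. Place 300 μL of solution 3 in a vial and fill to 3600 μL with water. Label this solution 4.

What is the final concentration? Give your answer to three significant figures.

1.55 × 10^4 particles/mL

Step 1: 0.48 mL + 4500 μL = 4.98 mL total → factor 4.98/0.48 = 10.375
Step 2: 375 μL + 2050 μL = 2425 μL total → factor 2425/375 = 6.4667
Step 3: 75 μL brought to 600 μL → factor 600/75 = 8
Step 4: 300 μL brought to 3600 μL → factor 3600/300 = 12
Overall dilution factor = 10.375 × 6.4667 × 8 × 12 = 6440.8
Final = 1.00 × 10^8 particles/mL / 6440.8 = 1.55 × 10^4 particles/mL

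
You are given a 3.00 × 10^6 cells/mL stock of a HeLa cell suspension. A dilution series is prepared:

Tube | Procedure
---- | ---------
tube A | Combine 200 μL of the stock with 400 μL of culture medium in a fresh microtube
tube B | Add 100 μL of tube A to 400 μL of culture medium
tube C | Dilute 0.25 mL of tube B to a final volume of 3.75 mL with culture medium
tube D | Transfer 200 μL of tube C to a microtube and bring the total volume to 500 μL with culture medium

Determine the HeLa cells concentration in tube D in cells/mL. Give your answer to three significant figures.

Step 1: 200 μL + 400 μL = 600 μL total → factor 600/200 = 3
Step 2: 100 μL + 400 μL = 500 μL total → factor 500/100 = 5
Step 3: 0.25 mL brought to 3.75 mL → factor 3.75/0.25 = 15
Step 4: 200 μL brought to 500 μL → factor 500/200 = 2.5
Overall dilution factor = 3 × 5 × 15 × 2.5 = 562.5
Final = 3.00 × 10^6 cells/mL / 562.5 = 5.33 × 10^3 cells/mL

5.33 × 10^3 cells/mL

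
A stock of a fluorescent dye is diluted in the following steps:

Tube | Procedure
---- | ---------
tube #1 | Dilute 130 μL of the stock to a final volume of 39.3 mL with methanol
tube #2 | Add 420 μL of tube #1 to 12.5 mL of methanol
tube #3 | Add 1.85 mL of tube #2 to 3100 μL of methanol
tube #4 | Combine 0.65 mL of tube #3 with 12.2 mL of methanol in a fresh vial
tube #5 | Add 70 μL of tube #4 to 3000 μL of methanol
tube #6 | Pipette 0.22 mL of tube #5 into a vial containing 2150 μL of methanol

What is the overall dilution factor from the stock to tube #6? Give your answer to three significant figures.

2.32 × 10^8

Step 1: 130 μL brought to 39.3 mL → factor 39300/130 = 302.31
Step 2: 420 μL + 12.5 mL = 12920 μL total → factor 12920/420 = 30.762
Step 3: 1.85 mL + 3100 μL = 4.95 mL total → factor 4.95/1.85 = 2.6757
Step 4: 0.65 mL + 12.2 mL = 12.85 mL total → factor 12.85/0.65 = 19.769
Step 5: 70 μL + 3000 μL = 3070 μL total → factor 3070/70 = 43.857
Step 6: 0.22 mL + 2150 μL = 2.37 mL total → factor 2.37/0.22 = 10.773
Overall dilution factor = 302.31 × 30.762 × 2.6757 × 19.769 × 43.857 × 10.773 = 2.3241 × 10^8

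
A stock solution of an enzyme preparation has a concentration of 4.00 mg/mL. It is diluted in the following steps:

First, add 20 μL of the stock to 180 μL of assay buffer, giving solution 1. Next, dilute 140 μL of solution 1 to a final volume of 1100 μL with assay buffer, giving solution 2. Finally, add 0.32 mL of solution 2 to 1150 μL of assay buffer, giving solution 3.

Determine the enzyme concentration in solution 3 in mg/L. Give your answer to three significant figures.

Step 1: 20 μL + 180 μL = 200 μL total → factor 200/20 = 10
Step 2: 140 μL brought to 1100 μL → factor 1100/140 = 7.8571
Step 3: 0.32 mL + 1150 μL = 1.47 mL total → factor 1.47/0.32 = 4.5938
Overall dilution factor = 10 × 7.8571 × 4.5938 = 360.94
Final = 4.00 mg/mL / 360.94 = 0.01108 mg/mL = 11.1 mg/L

11.1 mg/L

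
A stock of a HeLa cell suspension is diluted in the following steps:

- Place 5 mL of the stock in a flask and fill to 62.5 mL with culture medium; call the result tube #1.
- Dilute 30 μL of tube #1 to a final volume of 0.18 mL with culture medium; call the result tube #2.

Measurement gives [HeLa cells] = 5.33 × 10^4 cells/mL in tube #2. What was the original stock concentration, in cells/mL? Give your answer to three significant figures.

4.00 × 10^6 cells/mL

Step 1: 5 mL brought to 62.5 mL → factor 62.5/5 = 12.5
Step 2: 30 μL brought to 0.18 mL → factor 180/30 = 6
Overall dilution factor = 12.5 × 6 = 75
Stock = 5.33 × 10^4 cells/mL × 75 = 4.00 × 10^6 cells/mL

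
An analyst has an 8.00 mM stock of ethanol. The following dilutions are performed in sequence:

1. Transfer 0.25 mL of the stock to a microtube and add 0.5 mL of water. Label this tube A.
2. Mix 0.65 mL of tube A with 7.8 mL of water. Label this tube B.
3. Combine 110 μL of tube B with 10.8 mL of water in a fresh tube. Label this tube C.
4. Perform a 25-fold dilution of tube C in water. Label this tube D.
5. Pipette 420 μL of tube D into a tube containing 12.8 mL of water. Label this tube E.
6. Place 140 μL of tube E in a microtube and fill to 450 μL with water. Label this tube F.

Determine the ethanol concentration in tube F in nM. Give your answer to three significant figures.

Step 1: 0.25 mL + 0.5 mL = 0.75 mL total → factor 0.75/0.25 = 3
Step 2: 0.65 mL + 7.8 mL = 8.45 mL total → factor 8.45/0.65 = 13
Step 3: 110 μL + 10.8 mL = 10910 μL total → factor 10910/110 = 99.182
Step 4: 25-fold → factor 25
Step 5: 420 μL + 12.8 mL = 13220 μL total → factor 13220/420 = 31.476
Step 6: 140 μL brought to 450 μL → factor 450/140 = 3.2143
Overall dilution factor = 3 × 13 × 99.182 × 25 × 31.476 × 3.2143 = 9.7837 × 10^6
Final = 8.00 mM / 9.7837 × 10^6 = 8.177 × 10^-7 mM = 0.818 nM

0.818 nM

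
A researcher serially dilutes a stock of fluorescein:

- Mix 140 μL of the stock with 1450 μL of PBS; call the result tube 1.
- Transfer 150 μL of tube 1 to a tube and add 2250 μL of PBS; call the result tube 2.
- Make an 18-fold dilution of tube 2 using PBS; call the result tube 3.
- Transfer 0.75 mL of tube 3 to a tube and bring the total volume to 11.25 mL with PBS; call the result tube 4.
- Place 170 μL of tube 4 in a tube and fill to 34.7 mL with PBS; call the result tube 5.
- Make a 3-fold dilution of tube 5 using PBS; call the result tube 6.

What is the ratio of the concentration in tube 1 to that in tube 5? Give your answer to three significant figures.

8.82 × 10^5

Step 1: 140 μL + 1450 μL = 1590 μL total → factor 1590/140 = 11.357
Step 2: 150 μL + 2250 μL = 2400 μL total → factor 2400/150 = 16
Step 3: 18-fold → factor 18
Step 4: 0.75 mL brought to 11.25 mL → factor 11.25/0.75 = 15
Step 5: 170 μL brought to 34.7 mL → factor 34700/170 = 204.12
Dilution factor to tube 1 = 11.357; to tube 5 = 1.0015 × 10^7
[tube 1]/[tube 5] = (factor to tube 5)/(factor to tube 1) = 1.0015 × 10^7/11.357 = 8.82 × 10^5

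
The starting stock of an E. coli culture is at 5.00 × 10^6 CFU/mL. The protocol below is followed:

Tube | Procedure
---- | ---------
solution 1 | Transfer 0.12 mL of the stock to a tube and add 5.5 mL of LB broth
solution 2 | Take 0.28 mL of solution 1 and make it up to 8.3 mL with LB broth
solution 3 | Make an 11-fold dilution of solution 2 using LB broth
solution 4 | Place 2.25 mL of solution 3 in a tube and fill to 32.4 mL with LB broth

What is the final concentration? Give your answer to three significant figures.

22.7 CFU/mL

Step 1: 0.12 mL + 5.5 mL = 5.62 mL total → factor 5.62/0.12 = 46.833
Step 2: 0.28 mL brought to 8.3 mL → factor 8.3/0.28 = 29.643
Step 3: 11-fold → factor 11
Step 4: 2.25 mL brought to 32.4 mL → factor 32.4/2.25 = 14.4
Overall dilution factor = 46.833 × 29.643 × 11 × 14.4 = 2.199 × 10^5
Final = 5.00 × 10^6 CFU/mL / 2.199 × 10^5 = 22.7 CFU/mL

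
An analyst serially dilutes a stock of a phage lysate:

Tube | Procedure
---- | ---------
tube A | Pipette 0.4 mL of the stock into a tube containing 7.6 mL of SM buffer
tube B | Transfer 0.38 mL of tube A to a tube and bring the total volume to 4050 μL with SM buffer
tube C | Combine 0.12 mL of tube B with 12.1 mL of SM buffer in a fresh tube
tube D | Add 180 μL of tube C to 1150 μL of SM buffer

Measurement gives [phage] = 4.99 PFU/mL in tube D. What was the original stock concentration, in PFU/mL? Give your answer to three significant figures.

8.00 × 10^5 PFU/mL

Step 1: 0.4 mL + 7.6 mL = 8 mL total → factor 8/0.4 = 20
Step 2: 0.38 mL brought to 4050 μL → factor 4.05/0.38 = 10.658
Step 3: 0.12 mL + 12.1 mL = 12.22 mL total → factor 12.22/0.12 = 101.83
Step 4: 180 μL + 1150 μL = 1330 μL total → factor 1330/180 = 7.3889
Overall dilution factor = 20 × 10.658 × 101.83 × 7.3889 = 1.6039 × 10^5
Stock = 4.99 PFU/mL × 1.6039 × 10^5 = 8.00 × 10^5 PFU/mL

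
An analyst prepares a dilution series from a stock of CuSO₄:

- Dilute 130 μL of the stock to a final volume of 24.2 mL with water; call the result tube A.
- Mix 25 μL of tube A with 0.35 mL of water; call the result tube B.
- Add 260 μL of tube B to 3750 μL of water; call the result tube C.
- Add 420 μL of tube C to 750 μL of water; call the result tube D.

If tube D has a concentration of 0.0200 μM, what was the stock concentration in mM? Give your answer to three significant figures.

Step 1: 130 μL brought to 24.2 mL → factor 24200/130 = 186.15
Step 2: 25 μL + 0.35 mL = 375 μL total → factor 375/25 = 15
Step 3: 260 μL + 3750 μL = 4010 μL total → factor 4010/260 = 15.423
Step 4: 420 μL + 750 μL = 1170 μL total → factor 1170/420 = 2.7857
Overall dilution factor = 186.15 × 15 × 15.423 × 2.7857 = 1.1997 × 10^5
Stock = 0.0200 μM × 1.1997 × 10^5 = 2399 μM = 2.40 mM

2.40 mM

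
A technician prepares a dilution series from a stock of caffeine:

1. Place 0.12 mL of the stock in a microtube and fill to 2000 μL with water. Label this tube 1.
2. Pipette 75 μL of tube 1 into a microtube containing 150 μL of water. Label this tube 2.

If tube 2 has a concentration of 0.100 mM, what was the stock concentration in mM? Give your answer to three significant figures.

Step 1: 0.12 mL brought to 2000 μL → factor 2/0.12 = 16.667
Step 2: 75 μL + 150 μL = 225 μL total → factor 225/75 = 3
Overall dilution factor = 16.667 × 3 = 50
Stock = 0.100 mM × 50 = 5.00 mM

5.00 mM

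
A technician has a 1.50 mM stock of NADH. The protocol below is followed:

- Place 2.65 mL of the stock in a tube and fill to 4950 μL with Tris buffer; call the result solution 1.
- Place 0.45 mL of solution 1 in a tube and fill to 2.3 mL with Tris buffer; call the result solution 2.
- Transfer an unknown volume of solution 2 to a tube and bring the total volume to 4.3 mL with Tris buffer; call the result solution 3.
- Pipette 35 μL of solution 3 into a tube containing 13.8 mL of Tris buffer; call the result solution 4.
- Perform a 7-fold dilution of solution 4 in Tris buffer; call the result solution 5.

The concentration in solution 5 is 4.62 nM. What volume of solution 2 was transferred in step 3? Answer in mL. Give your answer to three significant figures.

Step 1: 2.65 mL brought to 4950 μL → factor 4.95/2.65 = 1.8679
Step 2: 0.45 mL brought to 2.3 mL → factor 2.3/0.45 = 5.1111
Step 3: v brought to 4.3 mL → factor = 4.3 mL/v
Step 4: 35 μL + 13.8 mL = 13835 μL total → factor 13835/35 = 395.29
Step 5: 7-fold → factor 7
Product of known-step factors = 26417
Overall factor = 1.50 mM / (4.62 nM) = 3.2468 × 10^5
Step-3 factor = 3.2468 × 10^5 / 26417 = 12.29
v = 4.3 mL / 12.29 = 0.350 mL

0.350 mL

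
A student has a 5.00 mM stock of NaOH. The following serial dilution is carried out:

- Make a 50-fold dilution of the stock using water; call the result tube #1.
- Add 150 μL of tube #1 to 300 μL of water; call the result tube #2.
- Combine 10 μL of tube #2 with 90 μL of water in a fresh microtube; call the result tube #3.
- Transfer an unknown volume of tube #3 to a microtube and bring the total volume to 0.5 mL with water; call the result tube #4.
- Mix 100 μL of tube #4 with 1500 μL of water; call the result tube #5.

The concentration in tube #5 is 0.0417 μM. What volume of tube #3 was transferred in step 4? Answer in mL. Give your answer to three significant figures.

0.100 mL

Step 1: 50-fold → factor 50
Step 2: 150 μL + 300 μL = 450 μL total → factor 450/150 = 3
Step 3: 10 μL + 90 μL = 100 μL total → factor 100/10 = 10
Step 4: v brought to 0.5 mL → factor = 0.5 mL/v
Step 5: 100 μL + 1500 μL = 1600 μL total → factor 1600/100 = 16
Product of known-step factors = 24000
Overall factor = 5.00 mM / (0.0417 μM) = 1.199 × 10^5
Step-4 factor = 1.199 × 10^5 / 24000 = 4.996
v = 0.5 mL / 4.996 = 0.100 mL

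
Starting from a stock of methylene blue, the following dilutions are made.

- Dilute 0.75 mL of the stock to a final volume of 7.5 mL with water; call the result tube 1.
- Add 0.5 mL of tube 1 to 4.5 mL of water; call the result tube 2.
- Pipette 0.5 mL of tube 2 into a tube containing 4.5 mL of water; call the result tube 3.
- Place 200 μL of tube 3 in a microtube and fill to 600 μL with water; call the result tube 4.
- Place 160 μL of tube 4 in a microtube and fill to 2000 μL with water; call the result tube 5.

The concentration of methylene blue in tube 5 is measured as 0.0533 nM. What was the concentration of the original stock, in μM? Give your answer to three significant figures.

2.00 μM

Step 1: 0.75 mL brought to 7.5 mL → factor 7.5/0.75 = 10
Step 2: 0.5 mL + 4.5 mL = 5 mL total → factor 5/0.5 = 10
Step 3: 0.5 mL + 4.5 mL = 5 mL total → factor 5/0.5 = 10
Step 4: 200 μL brought to 600 μL → factor 600/200 = 3
Step 5: 160 μL brought to 2000 μL → factor 2000/160 = 12.5
Overall dilution factor = 10 × 10 × 10 × 3 × 12.5 = 37500
Stock = 0.0533 nM × 37500 = 1999 nM = 2.00 μM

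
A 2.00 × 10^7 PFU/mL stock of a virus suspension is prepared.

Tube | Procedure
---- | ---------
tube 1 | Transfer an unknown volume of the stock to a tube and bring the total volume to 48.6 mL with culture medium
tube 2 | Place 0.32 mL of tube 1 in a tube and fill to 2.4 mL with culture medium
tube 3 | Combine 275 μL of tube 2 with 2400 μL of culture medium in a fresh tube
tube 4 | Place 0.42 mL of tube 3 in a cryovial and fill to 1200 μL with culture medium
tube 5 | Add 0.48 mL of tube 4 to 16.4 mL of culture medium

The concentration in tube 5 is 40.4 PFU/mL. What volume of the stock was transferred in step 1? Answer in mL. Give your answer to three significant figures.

0.720 mL

Step 1: v brought to 48.6 mL → factor = 48.6 mL/v
Step 2: 0.32 mL brought to 2.4 mL → factor 2.4/0.32 = 7.5
Step 3: 275 μL + 2400 μL = 2675 μL total → factor 2675/275 = 9.7273
Step 4: 0.42 mL brought to 1200 μL → factor 1.2/0.42 = 2.8571
Step 5: 0.48 mL + 16.4 mL = 16.88 mL total → factor 16.88/0.48 = 35.167
Product of known-step factors = 7330.2
Overall factor = 2.00 × 10^7 PFU/mL / (40.4 PFU/mL) = 4.9505 × 10^5
Step-1 factor = 4.9505 × 10^5 / 7330.2 = 67.536
v = 48.6 mL / 67.536 = 0.720 mL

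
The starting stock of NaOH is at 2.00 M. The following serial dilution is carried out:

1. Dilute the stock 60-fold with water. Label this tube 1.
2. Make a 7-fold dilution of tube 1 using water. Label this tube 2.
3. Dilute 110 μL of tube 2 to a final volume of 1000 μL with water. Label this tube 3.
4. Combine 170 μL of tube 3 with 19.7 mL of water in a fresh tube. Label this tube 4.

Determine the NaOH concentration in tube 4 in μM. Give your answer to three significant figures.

4.48 μM

Step 1: 60-fold → factor 60
Step 2: 7-fold → factor 7
Step 3: 110 μL brought to 1000 μL → factor 1000/110 = 9.0909
Step 4: 170 μL + 19.7 mL = 19870 μL total → factor 19870/170 = 116.88
Overall dilution factor = 60 × 7 × 9.0909 × 116.88 = 4.4628 × 10^5
Final = 2.00 M / 4.4628 × 10^5 = 4.482 × 10^-6 M = 4.48 μM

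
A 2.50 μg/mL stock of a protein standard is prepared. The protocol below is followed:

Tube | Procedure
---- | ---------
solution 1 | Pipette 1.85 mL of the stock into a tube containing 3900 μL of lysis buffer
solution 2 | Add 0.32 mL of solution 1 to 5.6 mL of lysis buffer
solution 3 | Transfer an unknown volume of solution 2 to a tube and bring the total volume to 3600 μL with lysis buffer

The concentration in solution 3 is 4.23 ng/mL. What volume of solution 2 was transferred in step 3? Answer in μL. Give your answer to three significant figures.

350 μL

Step 1: 1.85 mL + 3900 μL = 5.75 mL total → factor 5.75/1.85 = 3.1081
Step 2: 0.32 mL + 5.6 mL = 5.92 mL total → factor 5.92/0.32 = 18.5
Step 3: v brought to 3600 μL → factor = 3600 μL/v
Product of known-step factors = 57.5
Overall factor = 2.50 μg/mL / (4.23 ng/mL) = 591.02
Step-3 factor = 591.02 / 57.5 = 10.279
v = 3600 μL / 10.279 = 350 μL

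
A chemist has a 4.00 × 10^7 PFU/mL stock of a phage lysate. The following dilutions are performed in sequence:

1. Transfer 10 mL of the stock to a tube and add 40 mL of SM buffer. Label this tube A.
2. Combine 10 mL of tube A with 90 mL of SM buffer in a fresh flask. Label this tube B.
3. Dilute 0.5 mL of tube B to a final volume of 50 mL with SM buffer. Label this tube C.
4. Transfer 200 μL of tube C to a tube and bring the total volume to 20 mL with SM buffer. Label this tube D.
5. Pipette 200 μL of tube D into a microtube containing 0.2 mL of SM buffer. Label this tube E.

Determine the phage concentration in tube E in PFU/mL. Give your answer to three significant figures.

40.0 PFU/mL

Step 1: 10 mL + 40 mL = 50 mL total → factor 50/10 = 5
Step 2: 10 mL + 90 mL = 100 mL total → factor 100/10 = 10
Step 3: 0.5 mL brought to 50 mL → factor 50/0.5 = 100
Step 4: 200 μL brought to 20 mL → factor 20000/200 = 100
Step 5: 200 μL + 0.2 mL = 400 μL total → factor 400/200 = 2
Overall dilution factor = 5 × 10 × 100 × 100 × 2 = 1 × 10^6
Final = 4.00 × 10^7 PFU/mL / 1 × 10^6 = 40.0 PFU/mL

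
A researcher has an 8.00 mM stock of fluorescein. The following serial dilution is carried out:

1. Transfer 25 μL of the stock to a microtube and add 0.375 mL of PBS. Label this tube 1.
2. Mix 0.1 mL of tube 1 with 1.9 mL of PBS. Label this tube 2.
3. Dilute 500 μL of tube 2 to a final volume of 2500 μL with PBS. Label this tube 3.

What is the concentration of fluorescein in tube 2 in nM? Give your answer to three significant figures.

2.50 × 10^4 nM

Step 1: 25 μL + 0.375 mL = 400 μL total → factor 400/25 = 16
Step 2: 0.1 mL + 1.9 mL = 2 mL total → factor 2/0.1 = 20
Dilution factor through tube 2 = 16 × 20 = 320
[tube 2] = 8.00 mM / 320 = 0.02500 mM = 2.50 × 10^4 nM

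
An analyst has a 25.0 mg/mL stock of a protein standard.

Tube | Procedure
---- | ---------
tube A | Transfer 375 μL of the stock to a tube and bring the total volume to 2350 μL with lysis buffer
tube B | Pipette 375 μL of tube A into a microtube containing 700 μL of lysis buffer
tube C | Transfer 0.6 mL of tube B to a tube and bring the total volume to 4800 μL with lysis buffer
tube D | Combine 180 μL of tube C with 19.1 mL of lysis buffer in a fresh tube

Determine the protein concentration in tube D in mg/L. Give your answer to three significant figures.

1.62 mg/L

Step 1: 375 μL brought to 2350 μL → factor 2350/375 = 6.2667
Step 2: 375 μL + 700 μL = 1075 μL total → factor 1075/375 = 2.8667
Step 3: 0.6 mL brought to 4800 μL → factor 4.8/0.6 = 8
Step 4: 180 μL + 19.1 mL = 19280 μL total → factor 19280/180 = 107.11
Overall dilution factor = 6.2667 × 2.8667 × 8 × 107.11 = 15394
Final = 25.0 mg/mL / 15394 = 0.001624 mg/mL = 1.62 mg/L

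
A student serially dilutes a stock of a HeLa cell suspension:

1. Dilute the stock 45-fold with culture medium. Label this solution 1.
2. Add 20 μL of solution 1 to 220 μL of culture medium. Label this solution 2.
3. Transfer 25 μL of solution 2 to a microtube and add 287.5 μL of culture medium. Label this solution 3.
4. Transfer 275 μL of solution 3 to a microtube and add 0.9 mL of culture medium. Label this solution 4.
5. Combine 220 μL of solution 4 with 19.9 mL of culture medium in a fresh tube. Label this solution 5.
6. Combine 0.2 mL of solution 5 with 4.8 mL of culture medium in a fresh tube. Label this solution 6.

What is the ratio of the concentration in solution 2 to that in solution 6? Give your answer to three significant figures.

Step 1: 45-fold → factor 45
Step 2: 20 μL + 220 μL = 240 μL total → factor 240/20 = 12
Step 3: 25 μL + 287.5 μL = 312.5 μL total → factor 312.5/25 = 12.5
Step 4: 275 μL + 0.9 mL = 1175 μL total → factor 1175/275 = 4.2727
Step 5: 220 μL + 19.9 mL = 20120 μL total → factor 20120/220 = 91.455
Step 6: 0.2 mL + 4.8 mL = 5 mL total → factor 5/0.2 = 25
Dilution factor to solution 2 = 540; to solution 6 = 6.5941 × 10^7
[solution 2]/[solution 6] = (factor to solution 6)/(factor to solution 2) = 6.5941 × 10^7/540 = 1.22 × 10^5

1.22 × 10^5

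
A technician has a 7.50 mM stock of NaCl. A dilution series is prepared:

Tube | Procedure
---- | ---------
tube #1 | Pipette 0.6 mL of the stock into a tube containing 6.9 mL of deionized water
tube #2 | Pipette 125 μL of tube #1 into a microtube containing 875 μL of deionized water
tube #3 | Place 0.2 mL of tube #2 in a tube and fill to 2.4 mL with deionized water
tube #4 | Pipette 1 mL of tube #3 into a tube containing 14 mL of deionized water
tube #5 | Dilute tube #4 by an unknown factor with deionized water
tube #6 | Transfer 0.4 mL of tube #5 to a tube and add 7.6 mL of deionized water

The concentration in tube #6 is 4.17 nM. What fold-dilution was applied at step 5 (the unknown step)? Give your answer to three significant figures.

5.00-fold

Step 1: 0.6 mL + 6.9 mL = 7.5 mL total → factor 7.5/0.6 = 12.5
Step 2: 125 μL + 875 μL = 1000 μL total → factor 1000/125 = 8
Step 3: 0.2 mL brought to 2.4 mL → factor 2.4/0.2 = 12
Step 4: 1 mL + 14 mL = 15 mL total → factor 15/1 = 15
Step 5: unknown factor x
Step 6: 0.4 mL + 7.6 mL = 8 mL total → factor 8/0.4 = 20
Product of known-step factors = 3.6 × 10^5
Overall factor = 7.50 mM / (4.17 nM) = 1.7986 × 10^6
x = 1.7986 × 10^6 / 3.6 × 10^5 = 5.00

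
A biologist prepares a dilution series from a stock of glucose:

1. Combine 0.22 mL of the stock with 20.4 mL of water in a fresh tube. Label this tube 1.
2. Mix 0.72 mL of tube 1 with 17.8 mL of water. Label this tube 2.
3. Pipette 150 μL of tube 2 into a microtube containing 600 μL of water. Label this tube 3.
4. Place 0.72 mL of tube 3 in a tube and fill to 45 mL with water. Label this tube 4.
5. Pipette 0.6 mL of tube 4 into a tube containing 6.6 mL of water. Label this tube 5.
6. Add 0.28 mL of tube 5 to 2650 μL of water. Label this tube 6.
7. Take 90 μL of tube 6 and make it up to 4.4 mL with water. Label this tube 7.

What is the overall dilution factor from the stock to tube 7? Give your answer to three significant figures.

Step 1: 0.22 mL + 20.4 mL = 20.62 mL total → factor 20.62/0.22 = 93.727
Step 2: 0.72 mL + 17.8 mL = 18.52 mL total → factor 18.52/0.72 = 25.722
Step 3: 150 μL + 600 μL = 750 μL total → factor 750/150 = 5
Step 4: 0.72 mL brought to 45 mL → factor 45/0.72 = 62.5
Step 5: 0.6 mL + 6.6 mL = 7.2 mL total → factor 7.2/0.6 = 12
Step 6: 0.28 mL + 2650 μL = 2.93 mL total → factor 2.93/0.28 = 10.464
Step 7: 90 μL brought to 4.4 mL → factor 4400/90 = 48.889
Overall dilution factor = 93.727 × 25.722 × 5 × 62.5 × 12 × 10.464 × 48.889 = 4.6251 × 10^9

4.63 × 10^9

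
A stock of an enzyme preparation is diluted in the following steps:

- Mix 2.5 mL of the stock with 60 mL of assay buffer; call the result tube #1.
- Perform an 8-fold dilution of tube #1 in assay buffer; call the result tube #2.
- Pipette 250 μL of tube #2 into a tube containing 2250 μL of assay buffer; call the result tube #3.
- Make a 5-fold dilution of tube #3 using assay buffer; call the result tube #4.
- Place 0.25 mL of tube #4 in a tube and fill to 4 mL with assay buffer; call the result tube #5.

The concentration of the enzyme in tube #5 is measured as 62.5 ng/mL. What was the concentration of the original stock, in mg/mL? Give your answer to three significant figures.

Step 1: 2.5 mL + 60 mL = 62.5 mL total → factor 62.5/2.5 = 25
Step 2: 8-fold → factor 8
Step 3: 250 μL + 2250 μL = 2500 μL total → factor 2500/250 = 10
Step 4: 5-fold → factor 5
Step 5: 0.25 mL brought to 4 mL → factor 4/0.25 = 16
Overall dilution factor = 25 × 8 × 10 × 5 × 16 = 1.6 × 10^5
Stock = 62.5 ng/mL × 1.6 × 10^5 = 1.000 × 10^7 ng/mL = 10.0 mg/mL

10.0 mg/mL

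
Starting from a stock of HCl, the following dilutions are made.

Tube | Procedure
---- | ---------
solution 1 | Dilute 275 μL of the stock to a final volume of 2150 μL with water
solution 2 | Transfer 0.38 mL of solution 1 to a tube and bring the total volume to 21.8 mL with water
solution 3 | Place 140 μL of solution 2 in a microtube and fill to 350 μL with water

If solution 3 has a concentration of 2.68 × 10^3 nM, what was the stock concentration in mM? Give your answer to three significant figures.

3.01 mM

Step 1: 275 μL brought to 2150 μL → factor 2150/275 = 7.8182
Step 2: 0.38 mL brought to 21.8 mL → factor 21.8/0.38 = 57.368
Step 3: 140 μL brought to 350 μL → factor 350/140 = 2.5
Overall dilution factor = 7.8182 × 57.368 × 2.5 = 1121.3
Stock = 2.68 × 10^3 nM × 1121.3 = 3.005 × 10^6 nM = 3.01 mM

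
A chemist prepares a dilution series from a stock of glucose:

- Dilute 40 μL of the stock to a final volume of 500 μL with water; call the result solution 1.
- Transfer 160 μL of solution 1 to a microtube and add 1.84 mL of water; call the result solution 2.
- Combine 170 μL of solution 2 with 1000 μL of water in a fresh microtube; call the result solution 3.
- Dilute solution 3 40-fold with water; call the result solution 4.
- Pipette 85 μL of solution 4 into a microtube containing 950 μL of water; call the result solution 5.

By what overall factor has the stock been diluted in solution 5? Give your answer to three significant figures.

Step 1: 40 μL brought to 500 μL → factor 500/40 = 12.5
Step 2: 160 μL + 1.84 mL = 2000 μL total → factor 2000/160 = 12.5
Step 3: 170 μL + 1000 μL = 1170 μL total → factor 1170/170 = 6.8824
Step 4: 40-fold → factor 40
Step 5: 85 μL + 950 μL = 1035 μL total → factor 1035/85 = 12.176
Overall dilution factor = 12.5 × 12.5 × 6.8824 × 40 × 12.176 = 5.2377 × 10^5

5.24 × 10^5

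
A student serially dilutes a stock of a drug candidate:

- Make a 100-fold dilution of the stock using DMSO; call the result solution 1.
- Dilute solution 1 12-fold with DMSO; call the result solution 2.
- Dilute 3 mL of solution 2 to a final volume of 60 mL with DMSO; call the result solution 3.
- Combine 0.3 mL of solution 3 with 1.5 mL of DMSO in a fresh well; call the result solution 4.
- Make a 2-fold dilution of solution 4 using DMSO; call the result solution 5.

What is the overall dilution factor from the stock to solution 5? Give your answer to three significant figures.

Step 1: 100-fold → factor 100
Step 2: 12-fold → factor 12
Step 3: 3 mL brought to 60 mL → factor 60/3 = 20
Step 4: 0.3 mL + 1.5 mL = 1.8 mL total → factor 1.8/0.3 = 6
Step 5: 2-fold → factor 2
Overall dilution factor = 100 × 12 × 20 × 6 × 2 = 2.88 × 10^5

2.88 × 10^5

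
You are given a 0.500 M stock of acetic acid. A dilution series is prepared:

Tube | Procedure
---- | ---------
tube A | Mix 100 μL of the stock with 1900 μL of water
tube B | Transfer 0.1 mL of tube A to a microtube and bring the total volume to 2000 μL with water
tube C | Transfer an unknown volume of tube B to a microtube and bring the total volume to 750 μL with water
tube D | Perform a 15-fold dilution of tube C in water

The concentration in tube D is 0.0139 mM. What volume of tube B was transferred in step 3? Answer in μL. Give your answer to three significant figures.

Step 1: 100 μL + 1900 μL = 2000 μL total → factor 2000/100 = 20
Step 2: 0.1 mL brought to 2000 μL → factor 2/0.1 = 20
Step 3: v brought to 750 μL → factor = 750 μL/v
Step 4: 15-fold → factor 15
Product of known-step factors = 6000
Overall factor = 0.500 M / (0.0139 mM) = 35971
Step-3 factor = 35971 / 6000 = 5.9952
v = 750 μL / 5.9952 = 125 μL

125 μL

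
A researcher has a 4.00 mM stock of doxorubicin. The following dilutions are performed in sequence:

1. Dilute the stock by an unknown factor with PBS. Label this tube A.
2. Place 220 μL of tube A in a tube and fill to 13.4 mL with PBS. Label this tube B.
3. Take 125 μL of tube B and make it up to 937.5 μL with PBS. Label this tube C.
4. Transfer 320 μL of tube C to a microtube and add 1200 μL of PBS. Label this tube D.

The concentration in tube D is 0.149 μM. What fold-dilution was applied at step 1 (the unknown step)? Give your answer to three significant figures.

12.4-fold

Step 1: unknown factor x
Step 2: 220 μL brought to 13.4 mL → factor 13400/220 = 60.909
Step 3: 125 μL brought to 937.5 μL → factor 937.5/125 = 7.5
Step 4: 320 μL + 1200 μL = 1520 μL total → factor 1520/320 = 4.75
Product of known-step factors = 2169.9
Overall factor = 4.00 mM / (0.149 μM) = 26846
x = 26846 / 2169.9 = 12.4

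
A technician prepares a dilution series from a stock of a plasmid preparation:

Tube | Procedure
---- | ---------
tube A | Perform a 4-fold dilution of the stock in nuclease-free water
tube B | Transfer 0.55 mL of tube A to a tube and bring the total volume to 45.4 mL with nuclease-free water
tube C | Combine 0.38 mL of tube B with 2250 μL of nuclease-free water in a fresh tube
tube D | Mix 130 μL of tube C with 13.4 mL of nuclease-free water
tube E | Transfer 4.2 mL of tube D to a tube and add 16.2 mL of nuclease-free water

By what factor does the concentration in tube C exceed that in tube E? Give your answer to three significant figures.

506

Step 1: 4-fold → factor 4
Step 2: 0.55 mL brought to 45.4 mL → factor 45.4/0.55 = 82.545
Step 3: 0.38 mL + 2250 μL = 2.63 mL total → factor 2.63/0.38 = 6.9211
Step 4: 130 μL + 13.4 mL = 13530 μL total → factor 13530/130 = 104.08
Step 5: 4.2 mL + 16.2 mL = 20.4 mL total → factor 20.4/4.2 = 4.8571
Dilution factor to tube C = 2285.2; to tube E = 1.1552 × 10^6
[tube C]/[tube E] = (factor to tube E)/(factor to tube C) = 1.1552 × 10^6/2285.2 = 506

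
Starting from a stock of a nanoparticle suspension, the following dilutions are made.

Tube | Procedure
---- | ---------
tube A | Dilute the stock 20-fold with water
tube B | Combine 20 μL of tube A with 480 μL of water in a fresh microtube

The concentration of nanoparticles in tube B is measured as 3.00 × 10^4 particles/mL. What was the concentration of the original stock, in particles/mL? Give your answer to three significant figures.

Step 1: 20-fold → factor 20
Step 2: 20 μL + 480 μL = 500 μL total → factor 500/20 = 25
Overall dilution factor = 20 × 25 = 500
Stock = 3.00 × 10^4 particles/mL × 500 = 1.50 × 10^7 particles/mL

1.50 × 10^7 particles/mL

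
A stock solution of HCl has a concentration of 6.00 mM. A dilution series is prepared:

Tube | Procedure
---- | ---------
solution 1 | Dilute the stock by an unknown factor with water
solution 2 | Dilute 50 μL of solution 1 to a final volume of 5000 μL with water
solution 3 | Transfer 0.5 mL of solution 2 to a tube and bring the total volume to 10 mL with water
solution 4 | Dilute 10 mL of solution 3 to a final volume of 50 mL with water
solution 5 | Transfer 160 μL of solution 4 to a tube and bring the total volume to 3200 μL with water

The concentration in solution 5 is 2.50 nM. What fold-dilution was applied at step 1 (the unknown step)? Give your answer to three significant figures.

Step 1: unknown factor x
Step 2: 50 μL brought to 5000 μL → factor 5000/50 = 100
Step 3: 0.5 mL brought to 10 mL → factor 10/0.5 = 20
Step 4: 10 mL brought to 50 mL → factor 50/10 = 5
Step 5: 160 μL brought to 3200 μL → factor 3200/160 = 20
Product of known-step factors = 2 × 10^5
Overall factor = 6.00 mM / (2.50 nM) = 2.4 × 10^6
x = 2.4 × 10^6 / 2 × 10^5 = 12.0

12.0-fold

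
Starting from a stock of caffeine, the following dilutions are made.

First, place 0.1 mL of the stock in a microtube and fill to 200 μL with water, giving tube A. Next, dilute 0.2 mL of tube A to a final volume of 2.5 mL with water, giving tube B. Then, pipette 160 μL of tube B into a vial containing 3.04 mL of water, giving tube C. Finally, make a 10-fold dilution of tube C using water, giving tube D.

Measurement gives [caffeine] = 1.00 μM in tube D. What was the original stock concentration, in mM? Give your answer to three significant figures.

5.00 mM

Step 1: 0.1 mL brought to 200 μL → factor 0.2/0.1 = 2
Step 2: 0.2 mL brought to 2.5 mL → factor 2.5/0.2 = 12.5
Step 3: 160 μL + 3.04 mL = 3200 μL total → factor 3200/160 = 20
Step 4: 10-fold → factor 10
Overall dilution factor = 2 × 12.5 × 20 × 10 = 5000
Stock = 1.00 μM × 5000 = 5000 μM = 5.00 mM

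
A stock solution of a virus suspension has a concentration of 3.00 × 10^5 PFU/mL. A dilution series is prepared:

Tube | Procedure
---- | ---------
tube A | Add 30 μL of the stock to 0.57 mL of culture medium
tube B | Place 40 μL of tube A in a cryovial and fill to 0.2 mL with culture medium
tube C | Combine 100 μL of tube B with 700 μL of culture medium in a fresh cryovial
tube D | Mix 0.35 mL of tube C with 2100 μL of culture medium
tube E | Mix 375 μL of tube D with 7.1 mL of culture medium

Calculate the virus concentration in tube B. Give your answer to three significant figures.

Step 1: 30 μL + 0.57 mL = 600 μL total → factor 600/30 = 20
Step 2: 40 μL brought to 0.2 mL → factor 200/40 = 5
Dilution factor through tube B = 20 × 5 = 100
[tube B] = 3.00 × 10^5 PFU/mL / 100 = 3.00 × 10^3 PFU/mL

3.00 × 10^3 PFU/mL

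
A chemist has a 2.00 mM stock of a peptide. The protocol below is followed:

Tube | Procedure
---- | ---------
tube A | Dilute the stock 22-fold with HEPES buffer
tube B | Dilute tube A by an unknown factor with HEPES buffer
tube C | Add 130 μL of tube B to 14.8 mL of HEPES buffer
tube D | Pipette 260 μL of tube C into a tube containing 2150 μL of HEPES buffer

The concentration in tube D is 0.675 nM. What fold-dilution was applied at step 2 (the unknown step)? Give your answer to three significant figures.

127-fold

Step 1: 22-fold → factor 22
Step 2: unknown factor x
Step 3: 130 μL + 14.8 mL = 14930 μL total → factor 14930/130 = 114.85
Step 4: 260 μL + 2150 μL = 2410 μL total → factor 2410/260 = 9.2692
Product of known-step factors = 23420
Overall factor = 2.00 mM / (0.675 nM) = 2.963 × 10^6
x = 2.963 × 10^6 / 23420 = 127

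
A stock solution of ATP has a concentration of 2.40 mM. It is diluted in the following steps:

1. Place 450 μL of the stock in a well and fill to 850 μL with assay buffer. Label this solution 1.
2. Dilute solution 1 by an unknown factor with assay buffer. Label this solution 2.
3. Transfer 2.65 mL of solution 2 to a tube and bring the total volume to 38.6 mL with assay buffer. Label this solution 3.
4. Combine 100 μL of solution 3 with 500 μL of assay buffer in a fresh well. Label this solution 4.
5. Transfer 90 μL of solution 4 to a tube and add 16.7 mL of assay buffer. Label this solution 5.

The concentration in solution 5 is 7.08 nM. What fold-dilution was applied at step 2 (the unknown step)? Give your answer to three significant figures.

Step 1: 450 μL brought to 850 μL → factor 850/450 = 1.8889
Step 2: unknown factor x
Step 3: 2.65 mL brought to 38.6 mL → factor 38.6/2.65 = 14.566
Step 4: 100 μL + 500 μL = 600 μL total → factor 600/100 = 6
Step 5: 90 μL + 16.7 mL = 16790 μL total → factor 16790/90 = 186.56
Product of known-step factors = 30797
Overall factor = 2.40 mM / (7.08 nM) = 3.3898 × 10^5
x = 3.3898 × 10^5 / 30797 = 11.0

11.0-fold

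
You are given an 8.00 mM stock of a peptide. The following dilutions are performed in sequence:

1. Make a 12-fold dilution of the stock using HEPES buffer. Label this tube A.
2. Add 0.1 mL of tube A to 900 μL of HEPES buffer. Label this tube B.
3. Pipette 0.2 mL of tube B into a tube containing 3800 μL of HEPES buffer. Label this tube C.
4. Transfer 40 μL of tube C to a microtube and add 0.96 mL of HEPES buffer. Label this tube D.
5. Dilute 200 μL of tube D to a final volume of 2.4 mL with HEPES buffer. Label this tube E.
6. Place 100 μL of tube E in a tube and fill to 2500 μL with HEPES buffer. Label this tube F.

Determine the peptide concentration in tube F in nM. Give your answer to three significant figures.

0.444 nM

Step 1: 12-fold → factor 12
Step 2: 0.1 mL + 900 μL = 1 mL total → factor 1/0.1 = 10
Step 3: 0.2 mL + 3800 μL = 4 mL total → factor 4/0.2 = 20
Step 4: 40 μL + 0.96 mL = 1000 μL total → factor 1000/40 = 25
Step 5: 200 μL brought to 2.4 mL → factor 2400/200 = 12
Step 6: 100 μL brought to 2500 μL → factor 2500/100 = 25
Overall dilution factor = 12 × 10 × 20 × 25 × 12 × 25 = 1.8 × 10^7
Final = 8.00 mM / 1.8 × 10^7 = 4.444 × 10^-7 mM = 0.444 nM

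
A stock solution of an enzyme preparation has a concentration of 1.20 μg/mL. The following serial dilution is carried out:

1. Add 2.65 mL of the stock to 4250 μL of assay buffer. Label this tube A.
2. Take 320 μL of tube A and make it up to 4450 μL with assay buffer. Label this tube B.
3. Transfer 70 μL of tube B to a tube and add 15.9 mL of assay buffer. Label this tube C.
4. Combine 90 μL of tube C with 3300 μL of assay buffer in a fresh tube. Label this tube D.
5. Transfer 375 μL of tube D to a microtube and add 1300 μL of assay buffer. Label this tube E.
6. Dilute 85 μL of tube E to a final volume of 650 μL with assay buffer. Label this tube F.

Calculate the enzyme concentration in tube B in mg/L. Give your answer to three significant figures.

0.0331 mg/L

Step 1: 2.65 mL + 4250 μL = 6.9 mL total → factor 6.9/2.65 = 2.6038
Step 2: 320 μL brought to 4450 μL → factor 4450/320 = 13.906
Dilution factor through tube B = 2.6038 × 13.906 = 36.209
[tube B] = 1.20 μg/mL / 36.209 = 0.03314 μg/mL = 0.0331 mg/L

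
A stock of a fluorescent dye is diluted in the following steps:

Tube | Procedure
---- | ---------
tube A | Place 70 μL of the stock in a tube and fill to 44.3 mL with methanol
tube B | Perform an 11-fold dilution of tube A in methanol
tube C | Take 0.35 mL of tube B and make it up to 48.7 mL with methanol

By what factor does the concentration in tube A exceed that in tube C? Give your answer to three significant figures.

Step 1: 70 μL brought to 44.3 mL → factor 44300/70 = 632.86
Step 2: 11-fold → factor 11
Step 3: 0.35 mL brought to 48.7 mL → factor 48.7/0.35 = 139.14
Dilution factor to tube A = 632.86; to tube C = 9.6863 × 10^5
[tube A]/[tube C] = (factor to tube C)/(factor to tube A) = 9.6863 × 10^5/632.86 = 1.53 × 10^3

1.53 × 10^3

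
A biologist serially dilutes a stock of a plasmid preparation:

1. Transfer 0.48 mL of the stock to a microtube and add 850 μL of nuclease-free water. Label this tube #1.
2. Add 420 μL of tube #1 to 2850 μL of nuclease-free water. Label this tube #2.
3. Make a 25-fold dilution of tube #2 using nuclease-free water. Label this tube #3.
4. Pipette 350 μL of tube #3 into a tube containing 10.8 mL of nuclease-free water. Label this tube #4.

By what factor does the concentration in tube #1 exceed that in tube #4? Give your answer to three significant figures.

Step 1: 0.48 mL + 850 μL = 1.33 mL total → factor 1.33/0.48 = 2.7708
Step 2: 420 μL + 2850 μL = 3270 μL total → factor 3270/420 = 7.7857
Step 3: 25-fold → factor 25
Step 4: 350 μL + 10.8 mL = 11150 μL total → factor 11150/350 = 31.857
Dilution factor to tube #1 = 2.7708; to tube #4 = 17181
[tube #1]/[tube #4] = (factor to tube #4)/(factor to tube #1) = 17181/2.7708 = 6.20 × 10^3

6.20 × 10^3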